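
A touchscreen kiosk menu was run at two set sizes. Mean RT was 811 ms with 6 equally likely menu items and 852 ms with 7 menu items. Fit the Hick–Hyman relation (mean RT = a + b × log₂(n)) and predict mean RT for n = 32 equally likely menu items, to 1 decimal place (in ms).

With log₂ n on the abscissa the relation is linear; from the two conditions:
  b = (852 − 811) / (log₂ 7 − log₂ 6) = 41 / (2.8074 − 2.5850) = 184.359 ms/bit
  a = 811 − 184.359 × 2.5850 = 334.439 ms
Then RT(32) = 334.439 + 184.359 × log₂ 32 = 334.439 + 184.359 × 5 ≈ 1256.233 ms.

1256.2 ms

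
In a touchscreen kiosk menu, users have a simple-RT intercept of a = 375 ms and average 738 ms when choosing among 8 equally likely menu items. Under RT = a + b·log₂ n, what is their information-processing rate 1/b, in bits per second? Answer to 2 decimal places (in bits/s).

8.26 bits/s

Choice component = 738 − 375 = 363 ms over log₂(8) = 3 bits.
b = 363 / 3 = 121.000 ms/bit, so 1/b = 8.264 bits/s.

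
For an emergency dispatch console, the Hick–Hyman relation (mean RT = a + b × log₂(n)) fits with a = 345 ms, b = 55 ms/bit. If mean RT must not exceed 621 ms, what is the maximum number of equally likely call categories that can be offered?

55·log₂ n ≤ 621 − 345 = 276, giving log₂ n ≤ 5.0182 and n ≤ 32.406. The largest whole number is 32.

32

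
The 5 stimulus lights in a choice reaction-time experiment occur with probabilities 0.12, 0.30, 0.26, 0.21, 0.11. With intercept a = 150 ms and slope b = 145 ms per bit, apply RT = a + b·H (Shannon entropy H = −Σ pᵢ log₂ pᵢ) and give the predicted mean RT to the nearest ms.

H = 0.12·log₂(1/0.12) + 0.30·log₂(1/0.30) + 0.26·log₂(1/0.26) + 0.21·log₂(1/0.21) + 0.11·log₂(1/0.11) = 2.2166 bits.
RT = 150 + 145 × 2.2166 = 471.40 ms.

471 ms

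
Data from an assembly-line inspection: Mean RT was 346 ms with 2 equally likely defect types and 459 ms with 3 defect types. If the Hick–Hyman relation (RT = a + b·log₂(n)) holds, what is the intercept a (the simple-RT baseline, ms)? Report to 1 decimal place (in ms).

b = (RT₂ − RT₁)/(log₂ n₂ − log₂ n₁) = (459 − 346)/(1.5850 − 1) = 193.175 ms/bit.
Intercept: a = 346 − 193.175·log₂(2) = 152.825 ms.

152.8 ms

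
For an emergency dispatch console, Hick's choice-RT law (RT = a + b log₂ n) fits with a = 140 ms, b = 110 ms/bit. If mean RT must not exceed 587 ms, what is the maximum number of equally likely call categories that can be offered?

16

110·log₂ n ≤ 587 − 140 = 447, giving log₂ n ≤ 4.0636 and n ≤ 16.722. The largest whole number is 16.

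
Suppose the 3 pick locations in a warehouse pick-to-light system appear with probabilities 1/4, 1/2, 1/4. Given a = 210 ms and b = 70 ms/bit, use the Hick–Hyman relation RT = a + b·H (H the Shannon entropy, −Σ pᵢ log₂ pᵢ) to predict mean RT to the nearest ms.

Each term −pᵢ log₂ pᵢ: 0.25·2 + 0.5·1 + 0.25·2; summed, H = 1.500 bits.
Mean RT = a + bH = 210 + 70·1.500 = 315.00 ms.

315 ms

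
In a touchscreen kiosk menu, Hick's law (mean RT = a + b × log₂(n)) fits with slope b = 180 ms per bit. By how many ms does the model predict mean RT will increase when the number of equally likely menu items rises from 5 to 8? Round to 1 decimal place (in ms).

122.1 ms

Only the slope matters, since a is common to both: ΔRT = b·log₂(n₂/n₁).
log₂(8) − log₂(5) = 3 − 2.3219 = 0.6781.
ΔRT = 180 × 0.6781 = 122.053 ms.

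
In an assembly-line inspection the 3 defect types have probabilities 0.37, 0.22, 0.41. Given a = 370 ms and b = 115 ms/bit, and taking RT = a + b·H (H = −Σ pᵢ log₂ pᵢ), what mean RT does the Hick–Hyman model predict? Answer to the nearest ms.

Entropy contributions −pᵢ log₂ pᵢ: 0.5307, 0.4806, 0.5274; sum H = 1.5387 bits.
RT = a + bH = 370 + 115·1.5387 = 546.95 ms.

547 ms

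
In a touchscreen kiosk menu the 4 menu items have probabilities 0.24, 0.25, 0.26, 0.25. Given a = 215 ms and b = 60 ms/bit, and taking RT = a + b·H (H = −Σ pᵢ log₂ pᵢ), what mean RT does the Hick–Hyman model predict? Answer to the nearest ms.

335 ms

H = 0.24·log₂(1/0.24) + 0.25·log₂(1/0.25) + 0.26·log₂(1/0.26) + 0.25·log₂(1/0.25) = 1.9994 bits.
RT = 215 + 60 × 1.9994 = 334.97 ms.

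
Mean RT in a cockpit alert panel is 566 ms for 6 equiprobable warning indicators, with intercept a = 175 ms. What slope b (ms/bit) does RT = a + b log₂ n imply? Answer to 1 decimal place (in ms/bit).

6 alternatives carry log₂ 6 = 2.5850 bits; the choice cost is 566 − 175 = 391 ms, so b = 391/2.5850 = 151.259 ms/bit.

151.3 ms/bit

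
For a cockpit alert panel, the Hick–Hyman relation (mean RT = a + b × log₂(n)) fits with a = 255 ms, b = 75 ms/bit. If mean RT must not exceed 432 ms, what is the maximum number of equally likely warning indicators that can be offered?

Set 255 + 75·log₂ n ≤ 432 → log₂ n ≤ (432 − 255)/75 = 2.3600.
So n ≤ 2^2.3600 = 5.134; the largest integer n is 5.

5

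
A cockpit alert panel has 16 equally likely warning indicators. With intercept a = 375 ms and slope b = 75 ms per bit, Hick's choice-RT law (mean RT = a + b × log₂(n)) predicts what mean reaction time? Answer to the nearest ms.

log₂(16) = 4 bits, so RT = 375 + 75 × 4 ≈ 675.000 ms.

675 ms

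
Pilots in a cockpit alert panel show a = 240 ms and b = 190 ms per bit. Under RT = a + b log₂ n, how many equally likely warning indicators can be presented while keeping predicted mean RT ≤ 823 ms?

Set 240 + 190·log₂ n ≤ 823 → log₂ n ≤ (823 − 240)/190 = 3.0684.
So n ≤ 2^3.0684 = 8.389; the largest integer n is 8.

8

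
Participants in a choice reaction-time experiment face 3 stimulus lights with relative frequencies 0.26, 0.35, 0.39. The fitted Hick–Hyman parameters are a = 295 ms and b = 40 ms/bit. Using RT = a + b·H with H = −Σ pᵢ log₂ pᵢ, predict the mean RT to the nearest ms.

Entropy contributions −pᵢ log₂ pᵢ: 0.5053, 0.5301, 0.5298; sum H = 1.5652 bits.
RT = a + bH = 295 + 40·1.5652 = 357.61 ms.

358 ms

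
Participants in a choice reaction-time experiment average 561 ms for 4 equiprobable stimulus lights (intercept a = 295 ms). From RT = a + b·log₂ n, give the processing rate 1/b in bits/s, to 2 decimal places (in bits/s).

7.52 bits/s

Choice component = 561 − 295 = 266 ms over log₂(4) = 2 bits.
b = 266 / 2 = 133.000 ms/bit, so 1/b = 7.519 bits/s.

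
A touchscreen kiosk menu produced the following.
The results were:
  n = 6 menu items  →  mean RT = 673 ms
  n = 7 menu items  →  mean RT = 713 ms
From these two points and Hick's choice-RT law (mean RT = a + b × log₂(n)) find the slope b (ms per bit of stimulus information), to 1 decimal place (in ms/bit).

The slope on a log₂ axis is (713 − 673) / (2.8074 − 2.5850) = 179.862 ms/bit.

179.9 ms/bit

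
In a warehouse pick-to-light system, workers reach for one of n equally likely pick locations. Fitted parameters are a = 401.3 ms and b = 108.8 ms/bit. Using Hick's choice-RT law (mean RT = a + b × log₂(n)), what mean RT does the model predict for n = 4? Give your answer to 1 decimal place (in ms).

618.9 ms

log₂(4) = 2 bits, so RT = 401.3 + 108.8 × 2 ≈ 618.900 ms.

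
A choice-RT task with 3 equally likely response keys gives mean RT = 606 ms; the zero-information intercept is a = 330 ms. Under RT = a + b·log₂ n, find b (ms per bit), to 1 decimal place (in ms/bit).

b = (606 − 330) / log₂(3) = 276 / 1.5850 = 174.137 ms/bit.

174.1 ms/bit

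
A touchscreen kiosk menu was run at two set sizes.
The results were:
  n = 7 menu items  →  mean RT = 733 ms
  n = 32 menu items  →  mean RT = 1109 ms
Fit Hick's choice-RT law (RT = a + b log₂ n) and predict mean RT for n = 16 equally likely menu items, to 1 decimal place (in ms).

937.5 ms

Fit slope and intercept:
  b = (1109 − 733) / (log₂ 32 − log₂ 7) = 376 / (5 − 2.8074) = 171.482 ms/bit
  a = 733 − 171.482 × 2.8074 = 251.588 ms
Then RT(16) = 251.588 + 171.482 × log₂ 16 = 251.588 + 171.482 × 4 ≈ 937.518 ms.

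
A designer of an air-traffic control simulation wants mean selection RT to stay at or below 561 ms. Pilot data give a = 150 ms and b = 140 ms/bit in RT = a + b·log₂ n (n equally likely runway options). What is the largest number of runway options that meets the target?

Set 150 + 140·log₂ n ≤ 561 → log₂ n ≤ (561 − 150)/140 = 2.9357.
So n ≤ 2^2.9357 = 7.651; the largest integer n is 7.

7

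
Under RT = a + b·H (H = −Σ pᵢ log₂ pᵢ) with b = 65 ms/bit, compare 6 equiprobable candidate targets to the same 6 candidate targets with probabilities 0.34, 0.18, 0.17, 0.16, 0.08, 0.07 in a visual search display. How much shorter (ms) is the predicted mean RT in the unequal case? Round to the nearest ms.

The RT saving is b·ΔH. Equiprobable H₀ = log₂(6) = 2.5850 bits; with the given probabilities H = 2.3921 bits.
b·(H₀ − H) = 65 × (2.5850 − 2.3921) = 12.53 ms.

13 ms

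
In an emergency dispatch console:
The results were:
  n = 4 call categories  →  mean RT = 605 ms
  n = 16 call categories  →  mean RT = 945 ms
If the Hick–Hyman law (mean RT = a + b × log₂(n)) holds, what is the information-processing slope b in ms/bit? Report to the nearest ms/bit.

b = (RT₂ − RT₁)/(log₂ n₂ − log₂ n₁) = (945 − 605)/(4 − 2) = 170 ms/bit.

170 ms/bit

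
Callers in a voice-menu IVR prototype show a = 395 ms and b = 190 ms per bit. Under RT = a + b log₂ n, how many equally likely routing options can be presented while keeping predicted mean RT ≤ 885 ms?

Information budget: (885 − 395)/190 = 2.5789 bits, so n ≤ 2^2.5789 = 5.975 → at most 5.

5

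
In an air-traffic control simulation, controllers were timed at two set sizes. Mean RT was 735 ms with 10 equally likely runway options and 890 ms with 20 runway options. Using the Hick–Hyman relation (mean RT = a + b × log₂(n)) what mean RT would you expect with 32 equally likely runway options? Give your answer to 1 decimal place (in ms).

995.1 ms

Fit slope and intercept:
  b = (890 − 735) / (log₂ 20 − log₂ 10) = 155 / (4.3219 − 3.3219) = 155.000 ms/bit
  a = 735 − 155.000 × 3.3219 = 220.101 ms
Then RT(32) = 220.101 + 155.000 × log₂ 32 = 220.101 + 155.000 × 5 ≈ 995.101 ms.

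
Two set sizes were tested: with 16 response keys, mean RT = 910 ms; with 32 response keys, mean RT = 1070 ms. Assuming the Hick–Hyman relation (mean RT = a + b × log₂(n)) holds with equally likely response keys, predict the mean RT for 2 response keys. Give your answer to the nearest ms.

430 ms

RT is linear in log₂ n, so two points fix the line:
  b = (1070 − 910) / (log₂ 32 − log₂ 16) = 160 / (5 − 4) = 160 ms/bit
  a = 910 − 160 × 4 = 270 ms
Then RT(2) = 270 + 160 × log₂ 2 = 270 + 160 × 1 ≈ 430.000 ms.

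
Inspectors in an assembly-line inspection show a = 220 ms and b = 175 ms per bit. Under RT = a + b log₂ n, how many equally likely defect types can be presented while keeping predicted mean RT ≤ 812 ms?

10

Information budget: (812 − 220)/175 = 3.3829 bits, so n ≤ 2^3.3829 = 10.431 → at most 10.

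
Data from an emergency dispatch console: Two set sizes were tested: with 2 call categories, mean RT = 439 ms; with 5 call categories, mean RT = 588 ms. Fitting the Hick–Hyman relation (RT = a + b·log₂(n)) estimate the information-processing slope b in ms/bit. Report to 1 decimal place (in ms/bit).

112.7 ms/bit

Slope: b = (588 − 439) / (log₂ 5 − log₂ 2) = 149/1.3219 = 112.714 ms/bit.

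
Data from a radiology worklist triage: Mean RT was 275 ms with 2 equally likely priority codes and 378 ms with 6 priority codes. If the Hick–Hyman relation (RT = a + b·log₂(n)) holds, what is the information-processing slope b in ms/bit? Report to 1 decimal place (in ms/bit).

65.0 ms/bit

b = (RT₂ − RT₁)/(log₂ n₂ − log₂ n₁) = (378 − 275)/(2.5850 − 1) = 64.986 ms/bit.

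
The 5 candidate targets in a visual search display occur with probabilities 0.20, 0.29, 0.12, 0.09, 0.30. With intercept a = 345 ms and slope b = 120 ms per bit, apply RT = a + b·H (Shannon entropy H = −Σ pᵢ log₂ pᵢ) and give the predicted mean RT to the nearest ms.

607 ms

H = 0.20·log₂(1/0.20) + 0.29·log₂(1/0.29) + 0.12·log₂(1/0.12) + 0.09·log₂(1/0.09) + 0.30·log₂(1/0.30) = 2.1831 bits.
RT = 345 + 120 × 2.1831 = 606.97 ms.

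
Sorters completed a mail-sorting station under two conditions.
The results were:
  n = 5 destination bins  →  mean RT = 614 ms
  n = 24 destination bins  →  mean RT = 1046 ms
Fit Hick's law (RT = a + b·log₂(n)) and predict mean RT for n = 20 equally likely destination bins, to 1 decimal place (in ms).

995.8 ms

With log₂ n on the abscissa the relation is linear; from the two conditions:
  b = (1046 − 614) / (log₂ 24 − log₂ 5) = 432 / (4.5850 − 2.3219) = 190.894 ms/bit
  a = 614 − 190.894 × 2.3219 = 170.758 ms
Then RT(20) = 170.758 + 190.894 × log₂ 20 = 170.758 + 190.894 × 4.3219 ≈ 995.788 ms.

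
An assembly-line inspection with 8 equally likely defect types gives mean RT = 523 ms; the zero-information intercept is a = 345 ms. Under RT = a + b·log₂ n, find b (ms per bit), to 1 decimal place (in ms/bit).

log₂(8) = 3 bits.
b = (RT − a)/log₂ n = (523 − 345) / 3 = 59.333 ms/bit.

59.3 ms/bit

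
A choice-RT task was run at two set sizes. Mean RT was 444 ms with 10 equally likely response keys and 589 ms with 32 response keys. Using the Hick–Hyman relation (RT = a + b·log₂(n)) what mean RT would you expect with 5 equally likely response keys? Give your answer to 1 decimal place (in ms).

RT is linear in log₂ n, so two points fix the line:
  b = (589 − 444) / (log₂ 32 − log₂ 10) = 145 / (5 − 3.3219) = 86.409 ms/bit
  a = 444 − 86.409 × 3.3219 = 156.957 ms
Then RT(5) = 156.957 + 86.409 × log₂ 5 = 156.957 + 86.409 × 2.3219 ≈ 357.591 ms.

357.6 ms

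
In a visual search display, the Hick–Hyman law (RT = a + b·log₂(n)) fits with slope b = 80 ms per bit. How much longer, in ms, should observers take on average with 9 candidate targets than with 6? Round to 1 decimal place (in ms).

The intercept a cancels: ΔRT = b·(log₂ n₂ − log₂ n₁) = b·log₂(n₂/n₁).
log₂(9) − log₂(6) = 3.1699 − 2.5850 = 0.5850.
ΔRT = 80 × 0.5850 = 46.797 ms.

46.8 ms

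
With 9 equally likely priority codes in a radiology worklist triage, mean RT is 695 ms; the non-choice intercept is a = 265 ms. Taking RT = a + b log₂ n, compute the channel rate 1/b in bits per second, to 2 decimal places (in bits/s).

b = (695 − 265)/log₂ 9 = 430/3.1699 = 135.650 ms per bit = 0.13565 s/bit; the reciprocal is 7.372 bits/s.

7.37 bits/s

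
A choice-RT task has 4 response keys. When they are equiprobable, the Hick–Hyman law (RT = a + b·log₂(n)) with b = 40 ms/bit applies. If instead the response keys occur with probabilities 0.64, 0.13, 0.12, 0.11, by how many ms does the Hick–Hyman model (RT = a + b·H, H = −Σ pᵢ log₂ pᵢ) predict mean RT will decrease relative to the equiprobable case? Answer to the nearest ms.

Equiprobable entropy H₀ = log₂ 4 = 2.0000 bits.
Skewed entropy H = −Σ pᵢ log₂ pᵢ = 1.5121 bits.
ΔRT = b·(H₀ − H) = 40 × 0.4879 = 19.52 ms.

20 ms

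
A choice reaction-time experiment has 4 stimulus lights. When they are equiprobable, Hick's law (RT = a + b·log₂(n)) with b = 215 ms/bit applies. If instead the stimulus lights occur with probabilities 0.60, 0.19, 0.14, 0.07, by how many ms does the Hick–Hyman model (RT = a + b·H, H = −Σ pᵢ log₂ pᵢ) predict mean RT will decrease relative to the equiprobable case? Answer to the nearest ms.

Equiprobable entropy H₀ = log₂ 4 = 2.0000 bits.
Skewed entropy H = −Σ pᵢ log₂ pᵢ = 1.5631 bits.
ΔRT = b·(H₀ − H) = 215 × 0.4369 = 93.94 ms.

94 ms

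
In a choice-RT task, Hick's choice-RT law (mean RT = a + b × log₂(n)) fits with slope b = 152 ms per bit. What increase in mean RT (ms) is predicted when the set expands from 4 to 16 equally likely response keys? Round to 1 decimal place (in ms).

Only the slope matters, since a is common to both: ΔRT = b·log₂(n₂/n₁).
log₂(16) − log₂(4) = log₂(16/4) = log₂(4) = 2.
ΔRT = 152 × 2.0000 = 304.000 ms.

304.0 ms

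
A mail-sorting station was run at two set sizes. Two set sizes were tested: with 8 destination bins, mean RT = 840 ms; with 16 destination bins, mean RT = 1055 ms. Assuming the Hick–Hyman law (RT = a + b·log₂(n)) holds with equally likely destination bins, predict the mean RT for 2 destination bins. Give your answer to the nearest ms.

Solve the two-equation system in a and b:
  b = (1055 − 840) / (log₂ 16 − log₂ 8) = 215 / (4 − 3) = 215 ms/bit
  a = 840 − 215 × 3 = 195 ms
Then RT(2) = 195 + 215 × log₂ 2 = 195 + 215 × 1 ≈ 410.000 ms.

410 ms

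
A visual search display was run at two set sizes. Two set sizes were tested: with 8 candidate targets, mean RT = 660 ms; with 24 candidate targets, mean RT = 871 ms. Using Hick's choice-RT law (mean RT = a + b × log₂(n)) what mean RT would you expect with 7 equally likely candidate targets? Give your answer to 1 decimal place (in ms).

RT is linear in log₂ n, so two points fix the line:
  b = (871 − 660) / (log₂ 24 − log₂ 8) = 211 / (4.5850 − 3) = 133.126 ms/bit
  a = 660 − 133.126 × 3 = 260.621 ms
Then RT(7) = 260.621 + 133.126 × log₂ 7 = 260.621 + 133.126 × 2.8074 ≈ 634.354 ms.

634.4 ms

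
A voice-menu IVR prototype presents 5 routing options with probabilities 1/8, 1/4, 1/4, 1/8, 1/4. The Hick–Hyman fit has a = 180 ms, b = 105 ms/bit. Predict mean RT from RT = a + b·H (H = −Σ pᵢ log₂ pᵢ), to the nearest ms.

Each term −pᵢ log₂ pᵢ: 0.125·3 + 0.25·2 + 0.25·2 + 0.125·3 + 0.25·2; summed, H = 2.250 bits.
Mean RT = a + bH = 180 + 105·2.250 = 416.25 ms.

416 ms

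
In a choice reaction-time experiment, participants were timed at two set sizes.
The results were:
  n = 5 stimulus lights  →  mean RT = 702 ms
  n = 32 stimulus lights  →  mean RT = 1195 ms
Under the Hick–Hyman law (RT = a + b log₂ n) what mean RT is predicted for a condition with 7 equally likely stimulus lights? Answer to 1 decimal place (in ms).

791.4 ms

With log₂ n on the abscissa the relation is linear; from the two conditions:
  b = (1195 − 702) / (log₂ 32 − log₂ 5) = 493 / (5 − 2.3219) = 184.088 ms/bit
  a = 702 − 184.088 × 2.3219 = 274.562 ms
Then RT(7) = 274.562 + 184.088 × log₂ 7 = 274.562 + 184.088 × 2.8074 ≈ 791.361 ms.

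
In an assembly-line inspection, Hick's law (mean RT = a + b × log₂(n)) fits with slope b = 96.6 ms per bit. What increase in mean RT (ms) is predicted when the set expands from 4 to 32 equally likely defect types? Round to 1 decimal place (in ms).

289.8 ms

ΔRT = (a + b log₂ n₂) − (a + b log₂ n₁) = b·(log₂ n₂ − log₂ n₁).
log₂(32) − log₂(4) = log₂(32/4) = log₂(8) = 3.
ΔRT = 96.6 × 3.0000 = 289.800 ms.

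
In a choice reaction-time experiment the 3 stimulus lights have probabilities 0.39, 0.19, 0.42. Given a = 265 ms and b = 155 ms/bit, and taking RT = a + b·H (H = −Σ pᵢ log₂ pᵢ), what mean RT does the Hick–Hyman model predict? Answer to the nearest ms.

Entropy contributions −pᵢ log₂ pᵢ: 0.5298, 0.4552, 0.5256; sum H = 1.5107 bits.
RT = a + bH = 265 + 155·1.5107 = 499.15 ms.

499 ms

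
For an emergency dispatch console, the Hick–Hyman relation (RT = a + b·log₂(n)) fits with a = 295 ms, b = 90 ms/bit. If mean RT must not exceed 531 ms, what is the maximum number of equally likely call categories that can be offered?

90·log₂ n ≤ 531 − 295 = 236, giving log₂ n ≤ 2.6222 and n ≤ 6.157. The largest whole number is 6.

6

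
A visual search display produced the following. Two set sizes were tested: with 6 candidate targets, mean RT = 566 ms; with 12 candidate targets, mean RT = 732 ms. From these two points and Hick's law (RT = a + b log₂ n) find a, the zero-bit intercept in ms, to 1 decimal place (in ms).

136.9 ms

The slope on a log₂ axis is (732 − 566) / (3.5850 − 2.5850) = 166.000 ms/bit.
a = RT₁ − b·log₂ n₁ = 566 − 166.000 × 2.5850 = 136.896 ms.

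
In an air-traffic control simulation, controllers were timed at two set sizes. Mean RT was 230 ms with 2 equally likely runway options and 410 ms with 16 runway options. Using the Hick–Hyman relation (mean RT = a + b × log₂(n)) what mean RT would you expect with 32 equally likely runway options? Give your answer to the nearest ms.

With log₂ n on the abscissa the relation is linear; from the two conditions:
  b = (410 − 230) / (log₂ 16 − log₂ 2) = 180 / (4 − 1) = 60 ms/bit
  a = 230 − 60 × 1 = 170 ms
Then RT(32) = 170 + 60 × log₂ 32 = 170 + 60 × 5 ≈ 470.000 ms.

470 ms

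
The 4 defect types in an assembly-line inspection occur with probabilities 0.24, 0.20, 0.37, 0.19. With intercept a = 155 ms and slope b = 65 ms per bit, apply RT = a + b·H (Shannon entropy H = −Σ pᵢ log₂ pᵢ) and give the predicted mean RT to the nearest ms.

H = 0.24·log₂(1/0.24) + 0.20·log₂(1/0.20) + 0.37·log₂(1/0.37) + 0.19·log₂(1/0.19) = 1.9445 bits.
RT = 155 + 65 × 1.9445 = 281.39 ms.

281 ms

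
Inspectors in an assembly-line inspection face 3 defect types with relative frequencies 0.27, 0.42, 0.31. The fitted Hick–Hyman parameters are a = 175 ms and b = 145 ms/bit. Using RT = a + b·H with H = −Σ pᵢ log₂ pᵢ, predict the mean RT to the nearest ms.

Entropy contributions −pᵢ log₂ pᵢ: 0.5100, 0.5256, 0.5238; sum H = 1.5595 bits.
RT = a + bH = 175 + 145·1.5595 = 401.12 ms.

401 ms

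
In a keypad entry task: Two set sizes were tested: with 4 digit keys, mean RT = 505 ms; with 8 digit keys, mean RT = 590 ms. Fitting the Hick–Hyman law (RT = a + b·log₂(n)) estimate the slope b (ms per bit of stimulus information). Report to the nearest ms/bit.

85 ms/bit

The slope on a log₂ axis is (590 − 505) / (3 − 2) = 85 ms/bit.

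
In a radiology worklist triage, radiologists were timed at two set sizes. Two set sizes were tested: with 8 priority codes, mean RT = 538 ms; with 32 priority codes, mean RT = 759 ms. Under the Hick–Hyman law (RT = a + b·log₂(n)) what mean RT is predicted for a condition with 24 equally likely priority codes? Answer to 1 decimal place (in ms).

Solve the two-equation system in a and b:
  b = (759 − 538) / (log₂ 32 − log₂ 8) = 221 / (5 − 3) = 110.500 ms/bit
  a = 538 − 110.500 × 3 = 206.500 ms
Then RT(24) = 206.500 + 110.500 × log₂ 24 = 206.500 + 110.500 × 4.5850 ≈ 713.138 ms.

713.1 ms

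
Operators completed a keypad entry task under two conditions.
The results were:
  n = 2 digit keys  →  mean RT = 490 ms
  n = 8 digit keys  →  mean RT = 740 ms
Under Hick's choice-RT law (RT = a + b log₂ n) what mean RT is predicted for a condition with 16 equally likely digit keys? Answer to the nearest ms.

Fit slope and intercept:
  b = (740 − 490) / (log₂ 8 − log₂ 2) = 250 / (3 − 1) = 125 ms/bit
  a = 490 − 125 × 1 = 365 ms
Then RT(16) = 365 + 125 × log₂ 16 = 365 + 125 × 4 ≈ 865.000 ms.

865 ms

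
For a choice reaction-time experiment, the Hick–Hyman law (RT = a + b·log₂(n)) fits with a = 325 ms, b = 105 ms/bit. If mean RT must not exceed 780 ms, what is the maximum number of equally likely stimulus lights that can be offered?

Set 325 + 105·log₂ n ≤ 780 → log₂ n ≤ (780 − 325)/105 = 4.3333.
So n ≤ 2^4.3333 = 20.159; the largest integer n is 20.

20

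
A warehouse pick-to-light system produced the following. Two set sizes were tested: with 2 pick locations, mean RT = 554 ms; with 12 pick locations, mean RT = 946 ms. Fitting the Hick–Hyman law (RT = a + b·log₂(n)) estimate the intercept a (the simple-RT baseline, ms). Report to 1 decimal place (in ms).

402.4 ms

The slope on a log₂ axis is (946 − 554) / (3.5850 − 1) = 151.646 ms/bit.
a = RT₁ − b·log₂ n₁ = 554 − 151.646 × 1 = 402.354 ms.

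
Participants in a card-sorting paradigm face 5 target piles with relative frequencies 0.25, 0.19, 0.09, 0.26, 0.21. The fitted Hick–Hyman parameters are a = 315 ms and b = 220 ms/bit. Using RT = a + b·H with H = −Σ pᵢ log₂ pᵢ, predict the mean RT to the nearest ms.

809 ms

H = 0.25·log₂(1/0.25) + 0.19·log₂(1/0.19) + 0.09·log₂(1/0.09) + 0.26·log₂(1/0.26) + 0.21·log₂(1/0.21) = 2.2460 bits.
RT = 315 + 220 × 2.2460 = 809.12 ms.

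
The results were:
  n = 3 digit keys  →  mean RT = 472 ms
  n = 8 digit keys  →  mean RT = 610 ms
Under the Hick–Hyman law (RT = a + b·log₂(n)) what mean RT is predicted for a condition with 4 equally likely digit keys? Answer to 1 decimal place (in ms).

RT is linear in log₂ n, so two points fix the line:
  b = (610 − 472) / (log₂ 8 − log₂ 3) = 138 / (3 − 1.5850) = 97.524 ms/bit
  a = 472 − 97.524 × 1.5850 = 317.428 ms
Then RT(4) = 317.428 + 97.524 × log₂ 4 = 317.428 + 97.524 × 2 ≈ 512.476 ms.

512.5 ms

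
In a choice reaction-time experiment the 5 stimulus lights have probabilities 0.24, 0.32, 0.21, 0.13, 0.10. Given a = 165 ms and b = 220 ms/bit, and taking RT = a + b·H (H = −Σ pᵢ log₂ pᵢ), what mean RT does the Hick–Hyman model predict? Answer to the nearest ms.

651 ms

H = 0.24·log₂(1/0.24) + 0.32·log₂(1/0.32) + 0.21·log₂(1/0.21) + 0.13·log₂(1/0.13) + 0.10·log₂(1/0.10) = 2.2078 bits.
RT = 165 + 220 × 2.2078 = 650.72 ms.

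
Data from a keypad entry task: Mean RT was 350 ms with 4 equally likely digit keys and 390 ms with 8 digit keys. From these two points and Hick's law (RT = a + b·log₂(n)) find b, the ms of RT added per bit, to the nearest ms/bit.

The slope on a log₂ axis is (390 − 350) / (3 − 2) = 40 ms/bit.

40 ms/bit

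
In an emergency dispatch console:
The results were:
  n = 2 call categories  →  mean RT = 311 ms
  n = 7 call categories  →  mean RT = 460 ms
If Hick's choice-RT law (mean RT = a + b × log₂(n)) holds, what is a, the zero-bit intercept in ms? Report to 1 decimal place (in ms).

The slope on a log₂ axis is (460 − 311) / (2.8074 − 1) = 82.441 ms/bit.
Intercept: a = 311 − 82.441·log₂(2) = 228.559 ms.

228.6 ms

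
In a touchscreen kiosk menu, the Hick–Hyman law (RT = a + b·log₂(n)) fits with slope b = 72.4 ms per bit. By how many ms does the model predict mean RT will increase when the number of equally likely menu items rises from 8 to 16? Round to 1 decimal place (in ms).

Only the slope matters, since a is common to both: ΔRT = b·log₂(n₂/n₁).
log₂(16) − log₂(8) = log₂(16/8) = log₂(2) = 1.
ΔRT = 72.4 × 1.0000 = 72.400 ms.

72.4 ms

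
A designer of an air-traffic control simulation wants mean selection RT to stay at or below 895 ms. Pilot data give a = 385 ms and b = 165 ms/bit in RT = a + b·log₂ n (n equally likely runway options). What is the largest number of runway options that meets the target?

Information budget: (895 − 385)/165 = 3.0909 bits, so n ≤ 2^3.0909 = 8.520 → at most 8.

8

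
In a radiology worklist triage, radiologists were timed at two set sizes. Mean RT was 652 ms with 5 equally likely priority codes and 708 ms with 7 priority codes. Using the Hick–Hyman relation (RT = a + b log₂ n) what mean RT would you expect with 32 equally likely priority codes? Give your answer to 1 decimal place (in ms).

960.9 ms

Solve the two-equation system in a and b:
  b = (708 − 652) / (log₂ 7 − log₂ 5) = 56 / (2.8074 − 2.3219) = 115.362 ms/bit
  a = 652 − 115.362 × 2.3219 = 384.137 ms
Then RT(32) = 384.137 + 115.362 × log₂ 32 = 384.137 + 115.362 × 5 ≈ 960.949 ms.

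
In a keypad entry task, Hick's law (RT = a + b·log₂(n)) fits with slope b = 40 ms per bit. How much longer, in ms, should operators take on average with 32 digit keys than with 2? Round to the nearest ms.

The intercept a cancels: ΔRT = b·(log₂ n₂ − log₂ n₁) = b·log₂(n₂/n₁).
log₂(32) − log₂(2) = log₂(32/2) = log₂(16) = 4.
ΔRT = 40 × 4.0000 = 160.000 ms.

160 ms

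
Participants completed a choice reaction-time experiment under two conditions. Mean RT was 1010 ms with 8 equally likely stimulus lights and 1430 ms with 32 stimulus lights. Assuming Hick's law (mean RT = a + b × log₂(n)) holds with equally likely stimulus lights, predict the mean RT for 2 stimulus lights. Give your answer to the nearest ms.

RT is linear in log₂ n, so two points fix the line:
  b = (1430 − 1010) / (log₂ 32 − log₂ 8) = 420 / (5 − 3) = 210 ms/bit
  a = 1010 − 210 × 3 = 380 ms
Then RT(2) = 380 + 210 × log₂ 2 = 380 + 210 × 1 ≈ 590.000 ms.

590 ms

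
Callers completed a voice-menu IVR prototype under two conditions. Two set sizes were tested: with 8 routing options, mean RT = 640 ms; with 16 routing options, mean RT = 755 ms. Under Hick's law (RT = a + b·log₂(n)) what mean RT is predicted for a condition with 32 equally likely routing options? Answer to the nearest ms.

With log₂ n on the abscissa the relation is linear; from the two conditions:
  b = (755 − 640) / (log₂ 16 − log₂ 8) = 115 / (4 − 3) = 115 ms/bit
  a = 640 − 115 × 3 = 295 ms
Then RT(32) = 295 + 115 × log₂ 32 = 295 + 115 × 5 ≈ 870.000 ms.

870 ms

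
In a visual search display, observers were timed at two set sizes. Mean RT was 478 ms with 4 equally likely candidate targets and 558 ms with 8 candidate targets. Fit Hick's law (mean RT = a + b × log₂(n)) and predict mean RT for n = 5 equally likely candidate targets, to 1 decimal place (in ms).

Solve the two-equation system in a and b:
  b = (558 − 478) / (log₂ 8 − log₂ 4) = 80 / (3 − 2) = 80.000 ms/bit
  a = 478 − 80.000 × 2 = 318.000 ms
Then RT(5) = 318.000 + 80.000 × log₂ 5 = 318.000 + 80.000 × 2.3219 ≈ 503.754 ms.

503.8 ms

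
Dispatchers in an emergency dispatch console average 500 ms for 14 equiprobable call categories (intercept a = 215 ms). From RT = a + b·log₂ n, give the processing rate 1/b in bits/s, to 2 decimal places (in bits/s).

b = (500 − 215)/log₂ 14 = 285/3.8074 = 74.855 ms per bit = 0.07486 s/bit; the reciprocal is 13.359 bits/s.

13.36 bits/s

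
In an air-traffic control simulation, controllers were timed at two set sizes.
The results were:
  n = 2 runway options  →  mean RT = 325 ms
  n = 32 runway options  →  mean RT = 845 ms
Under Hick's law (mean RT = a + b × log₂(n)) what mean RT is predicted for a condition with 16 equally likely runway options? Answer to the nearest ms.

With log₂ n on the abscissa the relation is linear; from the two conditions:
  b = (845 − 325) / (log₂ 32 − log₂ 2) = 520 / (5 − 1) = 130 ms/bit
  a = 325 − 130 × 1 = 195 ms
Then RT(16) = 195 + 130 × log₂ 16 = 195 + 130 × 4 ≈ 715.000 ms.

715 ms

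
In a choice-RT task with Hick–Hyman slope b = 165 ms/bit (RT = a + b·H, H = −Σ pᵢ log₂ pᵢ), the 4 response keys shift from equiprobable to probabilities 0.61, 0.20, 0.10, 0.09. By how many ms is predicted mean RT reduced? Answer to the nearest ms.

The RT saving is b·ΔH. Equiprobable H₀ = log₂(4) = 2.0000 bits; with the given probabilities H = 1.5442 bits.
b·(H₀ − H) = 165 × (2.0000 − 1.5442) = 75.20 ms.

75 ms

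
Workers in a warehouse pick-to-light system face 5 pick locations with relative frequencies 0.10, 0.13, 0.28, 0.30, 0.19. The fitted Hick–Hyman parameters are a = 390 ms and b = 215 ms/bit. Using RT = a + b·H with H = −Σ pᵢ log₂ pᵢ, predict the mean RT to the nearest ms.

864 ms

Entropy contributions −pᵢ log₂ pᵢ: 0.3322, 0.3826, 0.5142, 0.5211, 0.4552; sum H = 2.2054 bits.
RT = a + bH = 390 + 215·2.2054 = 864.16 ms.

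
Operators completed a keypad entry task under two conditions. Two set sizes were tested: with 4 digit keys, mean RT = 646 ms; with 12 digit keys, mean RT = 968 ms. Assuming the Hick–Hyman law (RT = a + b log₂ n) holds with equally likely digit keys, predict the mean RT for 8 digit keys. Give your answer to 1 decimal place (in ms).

RT is linear in log₂ n, so two points fix the line:
  b = (968 − 646) / (log₂ 12 − log₂ 4) = 322 / (3.5850 − 2) = 203.159 ms/bit
  a = 646 − 203.159 × 2 = 239.681 ms
Then RT(8) = 239.681 + 203.159 × log₂ 8 = 239.681 + 203.159 × 3 ≈ 849.159 ms.

849.2 ms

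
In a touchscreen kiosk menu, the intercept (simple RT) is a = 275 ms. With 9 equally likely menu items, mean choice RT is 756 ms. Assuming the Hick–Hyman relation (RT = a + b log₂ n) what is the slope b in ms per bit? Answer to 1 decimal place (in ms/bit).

log₂(9) = 3.1699 bits.
b = (RT − a)/log₂ n = (756 − 275) / 3.1699 = 151.739 ms/bit.

151.7 ms/bit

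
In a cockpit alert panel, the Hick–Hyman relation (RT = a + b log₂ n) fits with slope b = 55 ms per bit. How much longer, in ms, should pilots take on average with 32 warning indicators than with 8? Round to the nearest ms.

110 ms

The intercept a cancels: ΔRT = b·(log₂ n₂ − log₂ n₁) = b·log₂(n₂/n₁).
log₂(32) − log₂(8) = log₂(32/8) = log₂(4) = 2.
ΔRT = 55 × 2.0000 = 110.000 ms.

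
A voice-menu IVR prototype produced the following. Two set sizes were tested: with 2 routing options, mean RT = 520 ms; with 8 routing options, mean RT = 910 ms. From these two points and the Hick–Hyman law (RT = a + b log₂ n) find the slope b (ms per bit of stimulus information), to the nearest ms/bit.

The slope on a log₂ axis is (910 − 520) / (3 − 1) = 195 ms/bit.

195 ms/bit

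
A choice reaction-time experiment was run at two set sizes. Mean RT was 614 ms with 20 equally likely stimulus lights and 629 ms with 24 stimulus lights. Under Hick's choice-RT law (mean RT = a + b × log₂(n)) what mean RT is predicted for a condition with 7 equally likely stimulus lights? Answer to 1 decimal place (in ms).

527.6 ms

With log₂ n on the abscissa the relation is linear; from the two conditions:
  b = (629 − 614) / (log₂ 24 − log₂ 20) = 15 / (4.5850 − 4.3219) = 57.027 ms/bit
  a = 614 − 57.027 × 4.3219 = 367.534 ms
Then RT(7) = 367.534 + 57.027 × log₂ 7 = 367.534 + 57.027 × 2.8074 ≈ 527.629 ms.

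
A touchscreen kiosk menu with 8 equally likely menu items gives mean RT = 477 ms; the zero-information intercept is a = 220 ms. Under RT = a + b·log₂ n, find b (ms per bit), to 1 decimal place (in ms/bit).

b = (477 − 220) / log₂(8) = 257 / 3 = 85.667 ms/bit.

85.7 ms/bit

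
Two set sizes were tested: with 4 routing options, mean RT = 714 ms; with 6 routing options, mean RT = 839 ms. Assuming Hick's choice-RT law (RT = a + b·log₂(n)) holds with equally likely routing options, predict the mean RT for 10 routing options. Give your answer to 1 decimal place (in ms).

Solve the two-equation system in a and b:
  b = (839 − 714) / (log₂ 6 − log₂ 4) = 125 / (2.5850 − 2) = 213.689 ms/bit
  a = 714 − 213.689 × 2 = 286.622 ms
Then RT(10) = 286.622 + 213.689 × log₂ 10 = 286.622 + 213.689 × 3.3219 ≈ 996.481 ms.

996.5 ms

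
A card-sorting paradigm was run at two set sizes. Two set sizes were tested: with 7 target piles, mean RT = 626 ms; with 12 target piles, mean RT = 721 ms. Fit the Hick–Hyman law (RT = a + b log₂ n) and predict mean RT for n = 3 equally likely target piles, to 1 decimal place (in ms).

476.7 ms

Solve the two-equation system in a and b:
  b = (721 − 626) / (log₂ 12 − log₂ 7) = 95 / (3.5850 − 2.8074) = 122.170 ms/bit
  a = 626 − 122.170 × 2.8074 = 283.027 ms
Then RT(3) = 283.027 + 122.170 × log₂ 3 = 283.027 + 122.170 × 1.5850 ≈ 476.661 ms.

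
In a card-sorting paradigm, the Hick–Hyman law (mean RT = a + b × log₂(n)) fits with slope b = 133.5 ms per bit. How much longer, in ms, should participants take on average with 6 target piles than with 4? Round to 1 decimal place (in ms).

78.1 ms

The intercept a cancels: ΔRT = b·(log₂ n₂ − log₂ n₁) = b·log₂(n₂/n₁).
log₂(6) − log₂(4) = 2.5850 − 2 = 0.5850.
ΔRT = 133.5 × 0.5850 = 78.092 ms.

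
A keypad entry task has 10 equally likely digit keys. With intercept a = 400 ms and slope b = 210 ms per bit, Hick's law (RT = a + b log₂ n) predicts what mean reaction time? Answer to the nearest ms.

log₂(10) = 3.3219 bits, so RT = 400 + 210 × 3.3219 ≈ 1097.605 ms.

1098 ms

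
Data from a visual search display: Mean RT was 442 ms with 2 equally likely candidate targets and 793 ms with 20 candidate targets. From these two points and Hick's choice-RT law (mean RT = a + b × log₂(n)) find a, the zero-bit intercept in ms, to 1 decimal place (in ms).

b = (RT₂ − RT₁)/(log₂ n₂ − log₂ n₁) = (793 − 442)/(4.3219 − 1) = 105.662 ms/bit.
Intercept: a = 442 − 105.662·log₂(2) = 336.338 ms.

336.3 ms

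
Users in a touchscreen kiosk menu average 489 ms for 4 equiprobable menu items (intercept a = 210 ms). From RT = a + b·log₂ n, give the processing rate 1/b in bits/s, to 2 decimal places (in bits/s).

Choice component = 489 − 210 = 279 ms over log₂(4) = 2 bits.
b = 279 / 2 = 139.500 ms/bit, so 1/b = 7.168 bits/s.

7.17 bits/s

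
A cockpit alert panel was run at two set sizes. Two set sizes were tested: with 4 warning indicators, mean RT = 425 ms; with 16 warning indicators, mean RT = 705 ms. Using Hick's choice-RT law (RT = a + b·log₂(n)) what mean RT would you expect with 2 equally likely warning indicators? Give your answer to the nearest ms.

RT is linear in log₂ n, so two points fix the line:
  b = (705 − 425) / (log₂ 16 − log₂ 4) = 280 / (4 − 2) = 140 ms/bit
  a = 425 − 140 × 2 = 145 ms
Then RT(2) = 145 + 140 × log₂ 2 = 145 + 140 × 1 ≈ 285.000 ms.

285 ms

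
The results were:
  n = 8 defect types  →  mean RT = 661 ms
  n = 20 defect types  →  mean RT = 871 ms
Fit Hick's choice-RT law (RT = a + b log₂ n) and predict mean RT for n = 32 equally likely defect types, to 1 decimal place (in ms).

RT is linear in log₂ n, so two points fix the line:
  b = (871 − 661) / (log₂ 20 − log₂ 8) = 210 / (4.3219 − 3) = 158.859 ms/bit
  a = 661 − 158.859 × 3 = 184.423 ms
Then RT(32) = 184.423 + 158.859 × log₂ 32 = 184.423 + 158.859 × 5 ≈ 978.718 ms.

978.7 ms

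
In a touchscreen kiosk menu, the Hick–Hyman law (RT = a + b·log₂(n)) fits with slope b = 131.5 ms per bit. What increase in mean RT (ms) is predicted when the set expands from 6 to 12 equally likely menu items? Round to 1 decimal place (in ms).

Only the slope matters, since a is common to both: ΔRT = b·log₂(n₂/n₁).
log₂(12) − log₂(6) = log₂(12/6) = log₂(2) = 1.
ΔRT = 131.5 × 1.0000 = 131.500 ms.

131.5 ms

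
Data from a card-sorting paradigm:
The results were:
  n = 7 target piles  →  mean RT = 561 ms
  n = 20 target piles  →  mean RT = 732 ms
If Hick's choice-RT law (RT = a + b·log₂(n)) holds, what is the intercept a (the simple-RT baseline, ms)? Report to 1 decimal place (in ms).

244.0 ms

b = (RT₂ − RT₁)/(log₂ n₂ − log₂ n₁) = (732 − 561)/(4.3219 − 2.8074) = 112.903 ms/bit.
a = RT₁ − b·log₂ n₁ = 561 − 112.903 × 2.8074 = 244.041 ms.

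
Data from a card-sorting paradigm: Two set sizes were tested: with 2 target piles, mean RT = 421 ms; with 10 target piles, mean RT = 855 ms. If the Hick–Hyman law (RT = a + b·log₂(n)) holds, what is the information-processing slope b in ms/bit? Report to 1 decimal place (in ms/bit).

The slope on a log₂ axis is (855 − 421) / (3.3219 − 1) = 186.914 ms/bit.

186.9 ms/bit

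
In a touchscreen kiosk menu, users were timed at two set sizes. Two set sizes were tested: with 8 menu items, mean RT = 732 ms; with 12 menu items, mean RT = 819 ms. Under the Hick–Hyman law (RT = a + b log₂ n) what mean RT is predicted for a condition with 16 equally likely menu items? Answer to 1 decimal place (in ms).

880.7 ms

Solve the two-equation system in a and b:
  b = (819 − 732) / (log₂ 12 − log₂ 8) = 87 / (3.5850 − 3) = 148.727 ms/bit
  a = 732 − 148.727 × 3 = 285.818 ms
Then RT(16) = 285.818 + 148.727 × log₂ 16 = 285.818 + 148.727 × 4 ≈ 880.727 ms.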